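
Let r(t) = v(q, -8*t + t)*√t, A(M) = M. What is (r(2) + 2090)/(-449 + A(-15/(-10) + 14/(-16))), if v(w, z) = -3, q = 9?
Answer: -16720/3587 + 24*√2/3587 ≈ -4.6518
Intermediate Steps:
r(t) = -3*√t
(r(2) + 2090)/(-449 + A(-15/(-10) + 14/(-16))) = (-3*√2 + 2090)/(-449 + (-15/(-10) + 14/(-16))) = (2090 - 3*√2)/(-449 + (-15*(-⅒) + 14*(-1/16))) = (2090 - 3*√2)/(-449 + (3/2 - 7/8)) = (2090 - 3*√2)/(-449 + 5/8) = (2090 - 3*√2)/(-3587/8) = (2090 - 3*√2)*(-8/3587) = -16720/3587 + 24*√2/3587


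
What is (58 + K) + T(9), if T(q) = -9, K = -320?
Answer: -271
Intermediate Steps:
(58 + K) + T(9) = (58 - 320) - 9 = -262 - 9 = -271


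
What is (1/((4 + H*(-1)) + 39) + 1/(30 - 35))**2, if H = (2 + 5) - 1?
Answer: 1024/34225 ≈ 0.029920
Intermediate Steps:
H = 6 (H = 7 - 1 = 6)
(1/((4 + H*(-1)) + 39) + 1/(30 - 35))**2 = (1/((4 + 6*(-1)) + 39) + 1/(30 - 35))**2 = (1/((4 - 6) + 39) + 1/(-5))**2 = (1/(-2 + 39) - 1/5)**2 = (1/37 - 1/5)**2 = (-32/185)**2 = 1024/34225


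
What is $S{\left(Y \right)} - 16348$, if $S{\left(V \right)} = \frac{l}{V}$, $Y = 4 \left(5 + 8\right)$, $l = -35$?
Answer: $- \frac{850131}{52} \approx -16349.0$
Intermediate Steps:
$Y = 52$ ($Y = 4 \cdot 13 = 52$)
$S{\left(V \right)} = - \frac{35}{V}$
$S{\left(Y \right)} - 16348 = - \frac{35}{52} - 16348 = - \frac{850131}{52}$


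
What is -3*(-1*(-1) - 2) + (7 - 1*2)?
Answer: 8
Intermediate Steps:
-3*(-1*(-1) - 2) + (7 - 1*2) = -3*(1 - 2) + (7 - 2) = -3*(-1) + 5 = 3 + 5 = 8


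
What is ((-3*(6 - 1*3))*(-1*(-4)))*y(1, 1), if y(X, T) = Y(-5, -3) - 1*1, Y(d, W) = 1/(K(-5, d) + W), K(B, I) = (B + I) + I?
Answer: 38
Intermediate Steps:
K(B, I) = B + 2*I
Y(d, W) = 1/(-5 + W + 2*d) (Y(d, W) = 1/((-5 + 2*d) + W) = 1/(-5 + W + 2*d))
y(X, T) = -19/18 (y(X, T) = 1/(-5 - 3 + 2*(-5)) - 1*1 = 1/(-5 - 3 - 10) - 1 = 1/(-18) - 1 = -1/18 - 1 = -19/18)
((-3*(6 - 1*3))*(-1*(-4)))*y(1, 1) = ((-3*(6 - 1*3))*(-1*(-4)))*(-19/18) = (-3*(6 - 3)*4)*(-19/18) = (-3*3*4)*(-19/18) = -9*4*(-19/18) = -36*(-19/18) = 38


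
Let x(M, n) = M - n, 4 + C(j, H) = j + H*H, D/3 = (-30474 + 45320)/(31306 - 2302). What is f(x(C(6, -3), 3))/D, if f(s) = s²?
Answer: 309376/7423 ≈ 41.678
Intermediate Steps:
D = 7423/4834 (D = 3*((-30474 + 45320)/(31306 - 2302)) = 3*(14846/29004) = 3*(14846*(1/29004)) = 3*(7423/14502) = 7423/4834 ≈ 1.5356)
C(j, H) = -4 + j + H² (C(j, H) = -4 + (j + H*H) = -4 + (j + H²) = -4 + j + H²)
f(x(C(6, -3), 3))/D = ((-4 + 6 + (-3)²) - 1*3)²/(7423/4834) = ((-4 + 6 + 9) - 3)²*(4834/7423) = (11 - 3)²*(4834/7423) = 8²*(4834/7423) = 64*(4834/7423) = 309376/7423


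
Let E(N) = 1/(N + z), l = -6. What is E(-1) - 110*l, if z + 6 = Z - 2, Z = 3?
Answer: 3959/6 ≈ 659.83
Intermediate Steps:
z = -5 (z = -6 + (3 - 2) = -6 + 1 = -5)
E(N) = 1/(-5 + N) (E(N) = 1/(N - 5) = 1/(-5 + N))
E(-1) - 110*l = 1/(-5 - 1) - 110*(-6) = 1/(-6) + 660 = -1/6 + 660 = 3959/6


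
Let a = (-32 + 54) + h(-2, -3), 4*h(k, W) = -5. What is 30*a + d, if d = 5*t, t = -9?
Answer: 1155/2 ≈ 577.50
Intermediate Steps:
h(k, W) = -5/4 (h(k, W) = (1/4)*(-5) = -5/4)
d = -45 (d = 5*(-9) = -45)
a = 83/4 (a = (-32 + 54) - 5/4 = 22 - 5/4 = 83/4 ≈ 20.750)
30*a + d = 30*(83/4) - 45 = 1245/2 - 45 = 1155/2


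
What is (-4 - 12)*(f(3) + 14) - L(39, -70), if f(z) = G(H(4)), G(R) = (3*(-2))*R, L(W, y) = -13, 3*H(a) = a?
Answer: -83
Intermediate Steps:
H(a) = a/3
G(R) = -6*R
f(z) = -8 (f(z) = -2*4 = -6*4/3 = -8)
(-4 - 12)*(f(3) + 14) - L(39, -70) = (-4 - 12)*(-8 + 14) - 1*(-13) = -16*6 + 13 = -96 + 13 = -83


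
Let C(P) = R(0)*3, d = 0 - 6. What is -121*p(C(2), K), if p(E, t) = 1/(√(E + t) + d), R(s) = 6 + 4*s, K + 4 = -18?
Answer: 363/20 + 121*I/20 ≈ 18.15 + 6.05*I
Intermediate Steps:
K = -22 (K = -4 - 18 = -22)
d = -6
C(P) = 18 (C(P) = (6 + 4*0)*3 = (6 + 0)*3 = 6*3 = 18)
p(E, t) = 1/(-6 + √(E + t)) (p(E, t) = 1/(√(E + t) - 6) = 1/(-6 + √(E + t)))
-121*p(C(2), K) = -121/(-6 + √(18 - 22)) = -121/(-6 + √(-4)) = -121*(-6 - 2*I)/40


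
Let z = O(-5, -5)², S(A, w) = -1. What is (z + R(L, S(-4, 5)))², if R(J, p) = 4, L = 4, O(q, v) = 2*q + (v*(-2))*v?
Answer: 12988816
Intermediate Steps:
O(q, v) = -2*v² + 2*q (O(q, v) = 2*q + (-2*v)*v = 2*q - 2*v² = -2*v² + 2*q)
z = 3600 (z = (-2*(-5)² + 2*(-5))² = (-2*25 - 10)² = (-50 - 10)² = (-60)² = 3600)
(z + R(L, S(-4, 5)))² = (3600 + 4)² = 3604² = 12988816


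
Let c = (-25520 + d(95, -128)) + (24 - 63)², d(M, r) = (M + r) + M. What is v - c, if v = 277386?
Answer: 301323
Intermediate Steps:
d(M, r) = r + 2*M
c = -23937 (c = (-25520 + (-128 + 2*95)) + (24 - 63)² = (-25520 + (-128 + 190)) + (-39)² = (-25520 + 62) + 1521 = -25458 + 1521 = -23937)
v - c = 277386 - 1*(-23937) = 277386 + 23937 = 301323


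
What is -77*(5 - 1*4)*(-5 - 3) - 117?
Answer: 499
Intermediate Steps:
-77*(5 - 1*4)*(-5 - 3) - 117 = -77*(5 - 4)*(-8) - 117 = -77*(-8) - 117 = 616 - 117 = 499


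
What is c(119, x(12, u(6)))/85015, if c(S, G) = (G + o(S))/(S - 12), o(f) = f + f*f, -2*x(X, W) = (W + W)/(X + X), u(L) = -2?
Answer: 171361/109159260 ≈ 0.0015698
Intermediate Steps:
x(X, W) = -W/(2*X) (x(X, W) = -(W + W)/(2*(X + X)) = -2*W/(2*(2*X)) = -2*W*1/(2*X)/2 = -W/(2*X))
o(f) = f + f**2
c(S, G) = (G + S*(1 + S))/(-12 + S) (c(S, G) = (G + S*(1 + S))/(S - 12) = (G + S*(1 + S))/(-12 + S))
c(119, x(12, u(6)))/85015 = ((-1/2*(-2)/12 + 119*(1 + 119))/(-12 + 119))/85015 = ((-1/2*(-2)*1/12 + 119*120)/107)*(1/85015) = ((1/12 + 14280)/107)*(1/85015) = ((1/107)*(171361/12))*(1/85015) = (171361/1284)*(1/85015) = 171361/109159260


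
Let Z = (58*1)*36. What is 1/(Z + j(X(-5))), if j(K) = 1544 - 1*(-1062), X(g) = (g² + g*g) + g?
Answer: 1/4694 ≈ 0.00021304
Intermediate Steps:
X(g) = g + 2*g² (X(g) = (g² + g²) + g = 2*g² + g = g + 2*g²)
j(K) = 2606 (j(K) = 1544 + 1062 = 2606)
Z = 2088 (Z = 58*36 = 2088)
1/(Z + j(X(-5))) = 1/(2088 + 2606) = 1/4694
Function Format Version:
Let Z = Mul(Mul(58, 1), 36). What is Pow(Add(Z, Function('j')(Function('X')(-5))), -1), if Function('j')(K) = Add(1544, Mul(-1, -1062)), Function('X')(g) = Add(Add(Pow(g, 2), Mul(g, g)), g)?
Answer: Rational(1, 4694) ≈ 0.00021304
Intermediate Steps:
Function('X')(g) = Add(g, Mul(2, Pow(g, 2))) (Function('X')(g) = Add(Add(Pow(g, 2), Pow(g, 2)), g) = Add(Mul(2, Pow(g, 2)), g) = Add(g, Mul(2, Pow(g, 2))))
Function('j')(K) = 2606 (Function('j')(K) = Add(1544, 1062) = 2606)
Z = 2088 (Z = Mul(58, 36) = 2088)
Pow(Add(Z, Function('j')(Function('X')(-5))), -1) = Pow(Add(2088, 2606), -1) = Pow(4694, -1) = Rational(1, 4694)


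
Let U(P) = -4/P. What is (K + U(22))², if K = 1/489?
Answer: 935089/28933641 ≈ 0.032318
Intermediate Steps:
K = 1/489 ≈ 0.0020450
(K + U(22))² = (1/489 - 4/22)² = (1/489 - 4*1/22)² = (1/489 - 2/11)² = (-967/5379)² = 935089/28933641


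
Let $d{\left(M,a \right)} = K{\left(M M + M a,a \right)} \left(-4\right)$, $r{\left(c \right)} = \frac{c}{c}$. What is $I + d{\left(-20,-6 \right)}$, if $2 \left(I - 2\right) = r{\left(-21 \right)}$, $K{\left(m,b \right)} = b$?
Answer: $\frac{53}{2} \approx 26.5$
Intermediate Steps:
$r{\left(c \right)} = 1$
$I = \frac{5}{2}$ ($I = 2 + \frac{1}{2} \cdot 1 = 2 + \frac{1}{2} = \frac{5}{2} \approx 2.5$)
$d{\left(M,a \right)} = - 4 a$ ($d{\left(M,a \right)} = a \left(-4\right) = - 4 a$)
$I + d{\left(-20,-6 \right)} = \frac{5}{2} - -24 = \frac{5}{2} + 24 = \frac{53}{2}$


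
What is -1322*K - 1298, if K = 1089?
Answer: -1440956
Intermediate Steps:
-1322*K - 1298 = -1322*1089 - 1298 = -1439658 - 1298 = -1440956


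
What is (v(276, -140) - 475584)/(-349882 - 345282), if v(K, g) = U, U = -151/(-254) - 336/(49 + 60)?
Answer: 13167087509/19246310504 ≈ 0.68414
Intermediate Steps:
U = -68885/27686 (U = -151*(-1/254) - 336/109 = 151/254 - 336*1/109 = 151/254 - 336/109 = -68885/27686 ≈ -2.4881)
v(K, g) = -68885/27686
(v(276, -140) - 475584)/(-349882 - 345282) = (-68885/27686 - 475584)/(-349882 - 345282) = -13167087509/27686/(-695164) = -13167087509/27686*(-1/695164) = 13167087509/19246310504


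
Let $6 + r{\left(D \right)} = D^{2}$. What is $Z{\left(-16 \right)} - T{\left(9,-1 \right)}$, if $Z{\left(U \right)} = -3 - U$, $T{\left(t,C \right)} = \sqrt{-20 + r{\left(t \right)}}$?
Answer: $13 - \sqrt{55} \approx 5.5838$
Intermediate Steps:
$r{\left(D \right)} = -6 + D^{2}$
$T{\left(t,C \right)} = \sqrt{-26 + t^{2}}$ ($T{\left(t,C \right)} = \sqrt{-20 + \left(-6 + t^{2}\right)} = \sqrt{-26 + t^{2}}$)
$Z{\left(-16 \right)} - T{\left(9,-1 \right)} = \left(-3 - -16\right) - \sqrt{-26 + 9^{2}} = \left(-3 + 16\right) - \sqrt{-26 + 81} = 13 - \sqrt{55}$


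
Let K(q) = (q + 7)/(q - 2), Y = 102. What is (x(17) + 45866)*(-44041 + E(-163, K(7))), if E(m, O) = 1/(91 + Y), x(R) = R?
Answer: -390001462296/193 ≈ -2.0207e+9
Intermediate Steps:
K(q) = (7 + q)/(-2 + q)
E(m, O) = 1/193 (E(m, O) = 1/(91 + 102) = 1/193)
(x(17) + 45866)*(-44041 + E(-163, K(7))) = (17 + 45866)*(-44041 + 1/193) = 45883*(-8499912/193) = -390001462296/193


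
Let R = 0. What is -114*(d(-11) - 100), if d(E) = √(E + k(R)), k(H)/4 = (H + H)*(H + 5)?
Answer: 11400 - 114*I*√11 ≈ 11400.0 - 378.1*I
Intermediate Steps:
k(H) = 8*H*(5 + H) (k(H) = 4*((H + H)*(H + 5)) = 4*((2*H)*(5 + H)) = 4*(2*H*(5 + H)) = 8*H*(5 + H))
d(E) = √E (d(E) = √(E + 8*0*(5 + 0)) = √(E + 8*0*5) = √(E + 0) = √E)
-114*(d(-11) - 100) = -114*(√(-11) - 100) = -114*(I*√11 - 100) = -114*(-100 + I*√11) = 11400 - 114*I*√11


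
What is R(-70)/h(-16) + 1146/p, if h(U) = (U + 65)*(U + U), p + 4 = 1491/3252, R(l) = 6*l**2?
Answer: -5256981/15356 ≈ -342.34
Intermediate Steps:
p = -3839/1084 (p = -4 + 1491/3252 = -4 + 1491*(1/3252) = -4 + 497/1084 = -3839/1084 ≈ -3.5415)
h(U) = 2*U*(65 + U) (h(U) = (65 + U)*(2*U) = 2*U*(65 + U))
R(-70)/h(-16) + 1146/p = (6*(-70)**2)/((2*(-16)*(65 - 16))) + 1146/(-3839/1084) = (6*4900)/((2*(-16)*49)) + 1146*(-1084/3839) = 29400/(-1568) - 1242264/3839 = 29400*(-1/1568) - 1242264/3839 = -75/4 - 1242264/3839 = -5256981/15356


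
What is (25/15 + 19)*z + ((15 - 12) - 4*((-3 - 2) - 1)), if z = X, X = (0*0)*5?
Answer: 27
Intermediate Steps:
X = 0 (X = 0*5 = 0)
z = 0
(25/15 + 19)*z + ((15 - 12) - 4*((-3 - 2) - 1)) = (25/15 + 19)*0 + ((15 - 12) - 4*((-3 - 2) - 1)) = (25*(1/15) + 19)*0 + (3 - 4*(-5 - 1)) = (5/3 + 19)*0 + (3 - 4*(-6)) = (62/3)*0 + (3 + 24) = 0 + 27 = 27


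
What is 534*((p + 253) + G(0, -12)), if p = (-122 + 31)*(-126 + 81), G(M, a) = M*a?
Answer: 2321832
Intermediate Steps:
p = 4095 (p = -91*(-45) = 4095)
534*((p + 253) + G(0, -12)) = 534*((4095 + 253) + 0*(-12)) = 534*(4348 + 0) = 534*4348 = 2321832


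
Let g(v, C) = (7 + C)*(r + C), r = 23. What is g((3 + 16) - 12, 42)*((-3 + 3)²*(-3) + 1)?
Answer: 3185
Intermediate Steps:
g(v, C) = (7 + C)*(23 + C)
g((3 + 16) - 12, 42)*((-3 + 3)²*(-3) + 1) = (161 + 42² + 30*42)*((-3 + 3)²*(-3) + 1) = (161 + 1764 + 1260)*(0²*(-3) + 1) = 3185*(0*(-3) + 1) = 3185*(0 + 1) = 3185*1 = 3185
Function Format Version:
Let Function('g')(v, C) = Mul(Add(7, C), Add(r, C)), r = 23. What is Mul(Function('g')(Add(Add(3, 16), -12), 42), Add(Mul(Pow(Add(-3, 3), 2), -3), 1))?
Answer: 3185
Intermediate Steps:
Function('g')(v, C) = Mul(Add(7, C), Add(23, C))
Mul(Function('g')(Add(Add(3, 16), -12), 42), Add(Mul(Pow(Add(-3, 3), 2), -3), 1)) = Mul(Add(161, Pow(42, 2), Mul(30, 42)), Add(Mul(Pow(Add(-3, 3), 2), -3), 1)) = Mul(Add(161, 1764, 1260), Add(Mul(Pow(0, 2), -3), 1)) = Mul(3185, Add(Mul(0, -3), 1)) = Mul(3185, Add(0, 1)) = Mul(3185, 1) = 3185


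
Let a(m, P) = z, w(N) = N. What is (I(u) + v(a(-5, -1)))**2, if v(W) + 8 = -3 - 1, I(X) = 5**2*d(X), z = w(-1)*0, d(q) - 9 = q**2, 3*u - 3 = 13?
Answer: 69172489/81 ≈ 8.5398e+5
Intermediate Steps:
u = 16/3 (u = 1 + (1/3)*13 = 1 + 13/3 = 16/3 ≈ 5.3333)
d(q) = 9 + q**2
z = 0 (z = -1*0 = 0)
a(m, P) = 0
I(X) = 225 + 25*X**2 (I(X) = 5**2*(9 + X**2) = 25*(9 + X**2) = 225 + 25*X**2)
v(W) = -12 (v(W) = -8 + (-3 - 1) = -8 - 4 = -12)
(I(u) + v(a(-5, -1)))**2 = ((225 + 25*(16/3)**2) - 12)**2 = ((225 + 25*(256/9)) - 12)**2 = ((225 + 6400/9) - 12)**2 = (8425/9 - 12)**2 = (8317/9)**2 = 69172489/81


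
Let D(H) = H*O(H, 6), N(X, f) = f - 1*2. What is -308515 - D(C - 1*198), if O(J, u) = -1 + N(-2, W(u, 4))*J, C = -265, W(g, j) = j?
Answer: -737716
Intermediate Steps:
N(X, f) = -2 + f (N(X, f) = f - 2 = -2 + f)
O(J, u) = -1 + 2*J (O(J, u) = -1 + (-2 + 4)*J = -1 + 2*J)
D(H) = H*(-1 + 2*H)
-308515 - D(C - 1*198) = -308515 - (-265 - 1*198)*(-1 + 2*(-265 - 1*198)) = -308515 - (-265 - 198)*(-1 + 2*(-265 - 198)) = -308515 - (-463)*(-1 + 2*(-463)) = -308515 - (-463)*(-1 - 926) = -308515 - (-463)*(-927) = -308515 - 1*429201 = -308515 - 429201 = -737716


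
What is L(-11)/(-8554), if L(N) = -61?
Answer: 61/8554 ≈ 0.0071312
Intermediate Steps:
L(-11)/(-8554) = -61/(-8554) = -61*(-1/8554) = 61/8554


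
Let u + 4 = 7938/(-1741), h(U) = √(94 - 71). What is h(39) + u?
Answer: -14902/1741 + √23 ≈ -3.7636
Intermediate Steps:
h(U) = √23
u = -14902/1741 (u = -4 + 7938/(-1741) = -4 + 7938*(-1/1741) = -4 - 7938/1741 = -14902/1741 ≈ -8.5594)
h(39) + u = √23 - 14902/1741 = -14902/1741 + √23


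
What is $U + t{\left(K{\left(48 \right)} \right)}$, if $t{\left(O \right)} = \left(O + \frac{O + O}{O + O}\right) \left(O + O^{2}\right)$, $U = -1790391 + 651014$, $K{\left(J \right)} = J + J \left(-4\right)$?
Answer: $-4084033$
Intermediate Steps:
$K{\left(J \right)} = - 3 J$ ($K{\left(J \right)} = J - 4 J = - 3 J$)
$U = -1139377$
$t{\left(O \right)} = \left(1 + O\right) \left(O + O^{2}\right)$ ($t{\left(O \right)} = \left(O + \frac{2 O}{2 O}\right) \left(O + O^{2}\right) = \left(O + 2 O \frac{1}{2 O}\right) \left(O + O^{2}\right) = \left(O + 1\right) \left(O + O^{2}\right) = \left(1 + O\right) \left(O + O^{2}\right)$)
$U + t{\left(K{\left(48 \right)} \right)} = -1139377 + \left(-3\right) 48 \left(1 + \left(\left(-3\right) 48\right)^{2} + 2 \left(\left(-3\right) 48\right)\right) = -1139377 - 144 \left(1 + \left(-144\right)^{2} + 2 \left(-144\right)\right) = -1139377 - 144 \left(1 + 20736 - 288\right) = -1139377 - 2944656 = -4084033$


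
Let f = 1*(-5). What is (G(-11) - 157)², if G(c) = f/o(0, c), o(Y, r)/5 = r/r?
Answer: 24964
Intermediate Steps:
o(Y, r) = 5 (o(Y, r) = 5*(r/r) = 5*1 = 5)
f = -5
G(c) = -1 (G(c) = -5/5 = -5*⅕ = -1)
(G(-11) - 157)² = (-1 - 157)² = (-158)² = 24964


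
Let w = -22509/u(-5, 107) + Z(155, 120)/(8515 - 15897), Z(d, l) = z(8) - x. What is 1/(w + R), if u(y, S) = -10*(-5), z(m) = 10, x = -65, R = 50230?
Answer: 92275/4593431953 ≈ 2.0088e-5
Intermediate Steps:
Z(d, l) = 75 (Z(d, l) = 10 - 1*(-65) = 10 + 65 = 75)
u(y, S) = 50
w = -41541297/92275 (w = -22509/50 + 75/(8515 - 15897) = -22509*1/50 + 75/(-7382) = -22509/50 + 75*(-1/7382) = -22509/50 - 75/7382 = -41541297/92275 ≈ -450.19)
1/(w + R) = 1/(-41541297/92275 + 50230) = 1/(4593431953/92275) = 92275/4593431953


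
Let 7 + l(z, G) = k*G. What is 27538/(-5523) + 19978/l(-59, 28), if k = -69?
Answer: -3341524/218553 ≈ -15.289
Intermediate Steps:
l(z, G) = -7 - 69*G
27538/(-5523) + 19978/l(-59, 28) = 27538/(-5523) + 19978/(-7 - 69*28) = 27538*(-1/5523) + 19978/(-7 - 1932) = -3934/789 + 19978/(-1939) = -3934/789 + 19978*(-1/1939) = -3934/789 - 2854/277 = -3341524/218553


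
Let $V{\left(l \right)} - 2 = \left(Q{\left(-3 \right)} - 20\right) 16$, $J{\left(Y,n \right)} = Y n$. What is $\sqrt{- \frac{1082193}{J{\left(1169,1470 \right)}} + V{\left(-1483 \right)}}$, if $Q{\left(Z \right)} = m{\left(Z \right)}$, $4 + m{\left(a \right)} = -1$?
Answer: $\frac{13 i \sqrt{322338390}}{11690} \approx 19.966 i$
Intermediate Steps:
$m{\left(a \right)} = -5$ ($m{\left(a \right)} = -4 - 1 = -5$)
$Q{\left(Z \right)} = -5$
$V{\left(l \right)} = -398$ ($V{\left(l \right)} = 2 + \left(-5 - 20\right) 16 = 2 - 400 = -398$)
$\sqrt{- \frac{1082193}{J{\left(1169,1470 \right)}} + V{\left(-1483 \right)}} = \sqrt{- \frac{1082193}{1169 \cdot 1470} - 398} = \sqrt{- \frac{1082193}{1718430} - 398} = \sqrt{\left(-1082193\right) \frac{1}{1718430} - 398} = \sqrt{- \frac{51533}{81830} - 398} = \sqrt{- \frac{32619873}{81830}} = \frac{13 i \sqrt{322338390}}{11690}$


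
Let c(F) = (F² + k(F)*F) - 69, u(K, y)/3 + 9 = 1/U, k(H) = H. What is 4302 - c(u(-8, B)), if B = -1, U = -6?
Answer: 5717/2 ≈ 2858.5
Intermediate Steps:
u(K, y) = -55/2 (u(K, y) = -27 + 3/(-6) = -27 + 3*(-⅙) = -27 - ½ = -55/2)
c(F) = -69 + 2*F² (c(F) = (F² + F*F) - 69 = (F² + F²) - 69 = 2*F² - 69 = -69 + 2*F²)
4302 - c(u(-8, B)) = 4302 - (-69 + 2*(-55/2)²) = 4302 - (-69 + 2*(3025/4)) = 4302 - (-69 + 3025/2) = 4302 - 1*2887/2 = 4302 - 2887/2 = 5717/2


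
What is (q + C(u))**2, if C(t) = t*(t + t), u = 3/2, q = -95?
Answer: 32761/4 ≈ 8190.3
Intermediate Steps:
u = 3/2 (u = 3*(1/2) = 3/2 ≈ 1.5000)
C(t) = 2*t**2 (C(t) = t*(2*t) = 2*t**2)
(q + C(u))**2 = (-95 + 2*(3/2)**2)**2 = (-95 + 2*(9/4))**2 = (-95 + 9/2)**2 = (-181/2)**2 = 32761/4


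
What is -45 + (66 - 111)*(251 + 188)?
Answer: -19800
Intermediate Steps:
-45 + (66 - 111)*(251 + 188) = -45 - 45*439 = -45 - 19755 = -19800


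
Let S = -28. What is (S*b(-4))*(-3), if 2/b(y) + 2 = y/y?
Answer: -168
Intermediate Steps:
b(y) = -2 (b(y) = 2/(-2 + y/y) = 2/(-2 + 1) = 2/(-1) = 2*(-1) = -2)
(S*b(-4))*(-3) = -28*(-2)*(-3) = 56*(-3) = -168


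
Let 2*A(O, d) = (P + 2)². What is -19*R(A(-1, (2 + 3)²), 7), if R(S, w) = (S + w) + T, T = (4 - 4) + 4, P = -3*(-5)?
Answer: -5909/2 ≈ -2954.5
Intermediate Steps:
P = 15
T = 4 (T = 0 + 4 = 4)
A(O, d) = 289/2 (A(O, d) = (15 + 2)²/2 = (½)*17² = (½)*289 = 289/2)
R(S, w) = 4 + S + w (R(S, w) = (S + w) + 4 = 4 + S + w)
-19*R(A(-1, (2 + 3)²), 7) = -19*(4 + 289/2 + 7) = -19*311/2 = -5909/2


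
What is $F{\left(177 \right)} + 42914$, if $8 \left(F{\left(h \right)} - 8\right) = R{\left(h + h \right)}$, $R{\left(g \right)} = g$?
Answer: $\frac{171865}{4} \approx 42966.0$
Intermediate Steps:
$F{\left(h \right)} = 8 + \frac{h}{4}$ ($F{\left(h \right)} = 8 + \frac{h + h}{8} = 8 + \frac{2 h}{8} = 8 + \frac{h}{4}$)
$F{\left(177 \right)} + 42914 = \left(8 + \frac{1}{4} \cdot 177\right) + 42914 = \left(8 + \frac{177}{4}\right) + 42914 = \frac{209}{4} + 42914 = \frac{171865}{4}$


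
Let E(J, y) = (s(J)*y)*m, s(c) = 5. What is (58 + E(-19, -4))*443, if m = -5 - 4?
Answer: 105434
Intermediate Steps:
m = -9
E(J, y) = -45*y (E(J, y) = (5*y)*(-9) = -45*y)
(58 + E(-19, -4))*443 = (58 - 45*(-4))*443 = (58 + 180)*443 = 238*443 = 105434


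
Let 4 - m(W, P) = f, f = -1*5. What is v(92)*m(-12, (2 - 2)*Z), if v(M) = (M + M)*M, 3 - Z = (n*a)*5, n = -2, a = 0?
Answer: 152352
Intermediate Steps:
f = -5
Z = 3 (Z = 3 - (-2*0)*5 = 3 - 0*5 = 3 - 1*0 = 3 + 0 = 3)
m(W, P) = 9 (m(W, P) = 4 - 1*(-5) = 4 + 5 = 9)
v(M) = 2*M² (v(M) = (2*M)*M = 2*M²)
v(92)*m(-12, (2 - 2)*Z) = (2*92²)*9 = (2*8464)*9 = 16928*9 = 152352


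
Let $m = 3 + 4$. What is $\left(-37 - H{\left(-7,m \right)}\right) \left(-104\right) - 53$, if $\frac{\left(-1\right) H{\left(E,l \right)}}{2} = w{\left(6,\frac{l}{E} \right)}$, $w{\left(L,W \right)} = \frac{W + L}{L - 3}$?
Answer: $\frac{10345}{3} \approx 3448.3$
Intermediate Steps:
$m = 7$
$w{\left(L,W \right)} = \frac{L + W}{-3 + L}$
$H{\left(E,l \right)} = -4 - \frac{2 l}{3 E}$ ($H{\left(E,l \right)} = - 2 \frac{6 + \frac{l}{E}}{-3 + 6} = - 2 \frac{6 + \frac{l}{E}}{3} = - 2 \left(2 + \frac{l}{3 E}\right) = -4 - \frac{2 l}{3 E}$)
$\left(-37 - H{\left(-7,m \right)}\right) \left(-104\right) - 53 = \left(-37 - \left(-4 - \frac{14}{3 \left(-7\right)}\right)\right) \left(-104\right) - 53 = \left(-37 - \left(-4 - \frac{14}{3} \left(- \frac{1}{7}\right)\right)\right) \left(-104\right) - 53 = \left(-37 - \left(-4 + \frac{2}{3}\right)\right) \left(-104\right) - 53 = \left(-37 - - \frac{10}{3}\right) \left(-104\right) - 53 = \left(-37 + \frac{10}{3}\right) \left(-104\right) - 53 = \left(- \frac{101}{3}\right) \left(-104\right) - 53 = \frac{10504}{3} - 53 = \frac{10345}{3}$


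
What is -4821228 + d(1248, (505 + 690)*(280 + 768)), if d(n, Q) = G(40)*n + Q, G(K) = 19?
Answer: -3545156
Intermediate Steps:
d(n, Q) = Q + 19*n (d(n, Q) = 19*n + Q = Q + 19*n)
-4821228 + d(1248, (505 + 690)*(280 + 768)) = -4821228 + ((505 + 690)*(280 + 768) + 19*1248) = -4821228 + (1195*1048 + 23712) = -4821228 + (1252360 + 23712) = -4821228 + 1276072 = -3545156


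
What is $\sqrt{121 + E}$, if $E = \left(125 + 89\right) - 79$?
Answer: $16$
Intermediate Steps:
$E = 135$ ($E = 214 - 79 = 135$)
$\sqrt{121 + E} = \sqrt{121 + 135} = \sqrt{256} = 16$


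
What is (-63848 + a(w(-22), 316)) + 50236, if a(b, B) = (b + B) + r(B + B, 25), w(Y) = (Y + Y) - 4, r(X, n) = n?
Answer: -13319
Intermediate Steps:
w(Y) = -4 + 2*Y (w(Y) = 2*Y - 4 = -4 + 2*Y)
a(b, B) = 25 + B + b (a(b, B) = (b + B) + 25 = (B + b) + 25 = 25 + B + b)
(-63848 + a(w(-22), 316)) + 50236 = (-63848 + (25 + 316 + (-4 + 2*(-22)))) + 50236 = (-63848 + (25 + 316 + (-4 - 44))) + 50236 = (-63848 + (25 + 316 - 48)) + 50236 = (-63848 + 293) + 50236 = -63555 + 50236 = -13319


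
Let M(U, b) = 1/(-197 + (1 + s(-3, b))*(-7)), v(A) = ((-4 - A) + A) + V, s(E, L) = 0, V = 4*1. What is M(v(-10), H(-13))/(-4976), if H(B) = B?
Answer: 1/1015104 ≈ 9.8512e-7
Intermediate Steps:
V = 4
v(A) = 0 (v(A) = ((-4 - A) + A) + 4 = -4 + 4 = 0)
M(U, b) = -1/204 (M(U, b) = 1/(-197 + (1 + 0)*(-7)) = 1/(-197 + 1*(-7)) = 1/(-197 - 7) = 1/(-204) = -1/204)
M(v(-10), H(-13))/(-4976) = -1/204/(-4976) = -1/204*(-1/4976) = 1/1015104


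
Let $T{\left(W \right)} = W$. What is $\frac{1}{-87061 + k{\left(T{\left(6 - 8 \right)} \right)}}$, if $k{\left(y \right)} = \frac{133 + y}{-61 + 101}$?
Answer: $- \frac{40}{3482309} \approx -1.1487 \cdot 10^{-5}$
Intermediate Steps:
$k{\left(y \right)} = \frac{133}{40} + \frac{y}{40}$ ($k{\left(y \right)} = \frac{133 + y}{40} = \left(133 + y\right) \frac{1}{40} = \frac{133}{40} + \frac{y}{40}$)
$\frac{1}{-87061 + k{\left(T{\left(6 - 8 \right)} \right)}} = \frac{1}{-87061 + \left(\frac{133}{40} + \frac{6 - 8}{40}\right)} = \frac{1}{-87061 + \left(\frac{133}{40} + \frac{1}{40} \left(-2\right)\right)} = \frac{1}{-87061 + \left(\frac{133}{40} - \frac{1}{20}\right)} = \frac{1}{-87061 + \frac{131}{40}} = \frac{1}{- \frac{3482309}{40}} = - \frac{40}{3482309}$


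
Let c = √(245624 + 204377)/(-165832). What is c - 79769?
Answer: -79769 - √450001/165832 ≈ -79769.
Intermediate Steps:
c = -√450001/165832 (c = √450001*(-1/165832) = -√450001/165832 ≈ -0.0040452)
c - 79769 = -√450001/165832 - 79769 = -79769 - √450001/165832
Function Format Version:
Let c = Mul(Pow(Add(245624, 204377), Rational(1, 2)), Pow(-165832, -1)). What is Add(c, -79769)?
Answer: Add(-79769, Mul(Rational(-1, 165832), Pow(450001, Rational(1, 2)))) ≈ -79769.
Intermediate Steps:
c = Mul(Rational(-1, 165832), Pow(450001, Rational(1, 2))) (c = Mul(Pow(450001, Rational(1, 2)), Rational(-1, 165832)) = Mul(Rational(-1, 165832), Pow(450001, Rational(1, 2))) ≈ -0.0040452)
Add(c, -79769) = Add(Mul(Rational(-1, 165832), Pow(450001, Rational(1, 2))), -79769) = Add(-79769, Mul(Rational(-1, 165832), Pow(450001, Rational(1, 2))))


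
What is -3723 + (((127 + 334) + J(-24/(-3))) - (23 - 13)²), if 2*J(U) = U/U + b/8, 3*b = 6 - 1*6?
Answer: -6723/2 ≈ -3361.5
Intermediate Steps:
b = 0 (b = (6 - 1*6)/3 = (6 - 6)/3 = (⅓)*0 = 0)
J(U) = ½ (J(U) = (U/U + 0/8)/2 = (1 + 0*(⅛))/2 = (1 + 0)/2 = (½)*1 = ½)
-3723 + (((127 + 334) + J(-24/(-3))) - (23 - 13)²) = -3723 + (((127 + 334) + ½) - (23 - 13)²) = -3723 + ((461 + ½) - 1*10²) = -3723 + (923/2 - 1*100) = -3723 + (923/2 - 100) = -3723 + 723/2 = -6723/2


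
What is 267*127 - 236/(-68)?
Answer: 576512/17 ≈ 33913.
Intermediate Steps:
267*127 - 236/(-68) = 33909 - 236*(-1)/68 = 33909 - 4*(-59/68) = 33909 + 59/17 = 576512/17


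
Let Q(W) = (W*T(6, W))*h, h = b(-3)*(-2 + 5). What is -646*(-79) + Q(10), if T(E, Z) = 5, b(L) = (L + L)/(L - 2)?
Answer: 51214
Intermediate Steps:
b(L) = 2*L/(-2 + L) (b(L) = (2*L)/(-2 + L) = 2*L/(-2 + L))
h = 18/5 (h = (2*(-3)/(-2 - 3))*(-2 + 5) = (2*(-3)/(-5))*3 = (2*(-3)*(-⅕))*3 = (6/5)*3 = 18/5 ≈ 3.6000)
Q(W) = 18*W (Q(W) = (W*5)*(18/5) = (5*W)*(18/5) = 18*W)
-646*(-79) + Q(10) = -646*(-79) + 18*10 = 51034 + 180 = 51214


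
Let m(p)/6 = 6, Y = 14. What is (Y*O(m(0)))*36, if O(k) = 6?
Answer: 3024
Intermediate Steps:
m(p) = 36 (m(p) = 6*6 = 36)
(Y*O(m(0)))*36 = (14*6)*36 = 84*36 = 3024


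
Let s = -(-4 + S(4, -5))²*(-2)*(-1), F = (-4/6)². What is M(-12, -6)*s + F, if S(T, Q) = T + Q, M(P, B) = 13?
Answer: -5846/9 ≈ -649.56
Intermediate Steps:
S(T, Q) = Q + T
F = 4/9 (F = (-4*⅙)² = (-⅔)² = 4/9 ≈ 0.44444)
s = -50 (s = -(-4 + (-5 + 4))²*(-2)*(-1) = -(-4 - 1)²*(-2)*(-1) = -(-5)²*(-2)*(-1) = -25*(-2)*(-1) = -(-50)*(-1) = -1*50 = -50)
M(-12, -6)*s + F = 13*(-50) + 4/9 = -650 + 4/9 = -5846/9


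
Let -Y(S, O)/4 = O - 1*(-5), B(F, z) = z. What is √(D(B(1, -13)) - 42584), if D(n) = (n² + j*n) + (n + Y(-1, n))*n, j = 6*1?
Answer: 2*I*√10685 ≈ 206.74*I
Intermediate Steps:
Y(S, O) = -20 - 4*O (Y(S, O) = -4*(O - 1*(-5)) = -4*(O + 5) = -4*(5 + O) = -20 - 4*O)
j = 6
D(n) = n² + 6*n + n*(-20 - 3*n) (D(n) = (n² + 6*n) + (n + (-20 - 4*n))*n = (n² + 6*n) + (-20 - 3*n)*n = (n² + 6*n) + n*(-20 - 3*n) = n² + 6*n + n*(-20 - 3*n))
√(D(B(1, -13)) - 42584) = √(2*(-13)*(-7 - 1*(-13)) - 42584) = √(2*(-13)*(-7 + 13) - 42584) = √(2*(-13)*6 - 42584) = √(-156 - 42584) = √(-42740) = 2*I*√10685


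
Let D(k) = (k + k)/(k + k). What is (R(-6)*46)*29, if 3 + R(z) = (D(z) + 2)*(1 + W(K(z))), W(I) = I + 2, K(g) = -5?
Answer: -12006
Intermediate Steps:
W(I) = 2 + I
D(k) = 1 (D(k) = (2*k)/((2*k)) = (2*k)*(1/(2*k)) = 1)
R(z) = -9 (R(z) = -3 + (1 + 2)*(1 + (2 - 5)) = -3 + 3*(1 - 3) = -3 + 3*(-2) = -3 - 6 = -9)
(R(-6)*46)*29 = -9*46*29 = -414*29 = -12006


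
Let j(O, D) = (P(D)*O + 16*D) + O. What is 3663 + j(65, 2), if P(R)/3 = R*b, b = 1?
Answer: 4150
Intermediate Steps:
P(R) = 3*R (P(R) = 3*(R*1) = 3*R)
j(O, D) = O + 16*D + 3*D*O (j(O, D) = ((3*D)*O + 16*D) + O = (3*D*O + 16*D) + O = (16*D + 3*D*O) + O = O + 16*D + 3*D*O)
3663 + j(65, 2) = 3663 + (65 + 16*2 + 3*2*65) = 3663 + (65 + 32 + 390) = 3663 + 487 = 4150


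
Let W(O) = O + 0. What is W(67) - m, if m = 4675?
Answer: -4608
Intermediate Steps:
W(O) = O
W(67) - m = 67 - 1*4675 = 67 - 4675 = -4608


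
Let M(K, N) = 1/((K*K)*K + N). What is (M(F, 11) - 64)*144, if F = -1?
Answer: -46008/5 ≈ -9201.6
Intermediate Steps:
M(K, N) = 1/(N + K³) (M(K, N) = 1/(K²*K + N) = 1/(K³ + N) = 1/(N + K³))
(M(F, 11) - 64)*144 = (1/(11 + (-1)³) - 64)*144 = (1/(11 - 1) - 64)*144 = (1/10 - 64)*144 = (⅒ - 64)*144 = -639/10*144 = -46008/5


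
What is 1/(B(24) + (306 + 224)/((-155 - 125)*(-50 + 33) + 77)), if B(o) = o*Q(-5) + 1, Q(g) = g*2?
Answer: -4837/1155513 ≈ -0.0041860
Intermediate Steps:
Q(g) = 2*g
B(o) = 1 - 10*o (B(o) = o*(2*(-5)) + 1 = o*(-10) + 1 = -10*o + 1 = 1 - 10*o)
1/(B(24) + (306 + 224)/((-155 - 125)*(-50 + 33) + 77)) = 1/((1 - 10*24) + (306 + 224)/((-155 - 125)*(-50 + 33) + 77)) = 1/((1 - 240) + 530/(-280*(-17) + 77)) = 1/(-239 + 530/(4760 + 77)) = 1/(-239 + 530/4837) = 1/(-1155513/4837) = -4837/1155513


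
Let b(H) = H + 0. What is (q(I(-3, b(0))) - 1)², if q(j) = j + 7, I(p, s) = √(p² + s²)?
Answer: 81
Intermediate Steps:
b(H) = H
q(j) = 7 + j
(q(I(-3, b(0))) - 1)² = ((7 + √((-3)² + 0²)) - 1)² = ((7 + √(9 + 0)) - 1)² = ((7 + √9) - 1)² = ((7 + 3) - 1)² = (10 - 1)² = 9² = 81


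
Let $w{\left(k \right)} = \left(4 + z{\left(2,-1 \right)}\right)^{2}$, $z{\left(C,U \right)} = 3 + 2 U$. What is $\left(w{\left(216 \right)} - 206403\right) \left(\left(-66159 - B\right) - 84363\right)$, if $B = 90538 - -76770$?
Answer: $65593119740$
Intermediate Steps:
$w{\left(k \right)} = 25$ ($w{\left(k \right)} = \left(4 + \left(3 + 2 \left(-1\right)\right)\right)^{2} = \left(4 + \left(3 - 2\right)\right)^{2} = \left(4 + 1\right)^{2} = 5^{2} = 25$)
$B = 167308$ ($B = 90538 + 76770 = 167308$)
$\left(w{\left(216 \right)} - 206403\right) \left(\left(-66159 - B\right) - 84363\right) = \left(25 - 206403\right) \left(\left(-66159 - 167308\right) - 84363\right) = - 206378 \left(\left(-66159 - 167308\right) - 84363\right) = - 206378 \left(-233467 - 84363\right) = \left(-206378\right) \left(-317830\right) = 65593119740$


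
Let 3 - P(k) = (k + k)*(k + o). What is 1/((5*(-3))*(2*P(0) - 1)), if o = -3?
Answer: -1/75 ≈ -0.013333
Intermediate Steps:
P(k) = 3 - 2*k*(-3 + k) (P(k) = 3 - (k + k)*(k - 3) = 3 - 2*k*(-3 + k))
1/((5*(-3))*(2*P(0) - 1)) = 1/((5*(-3))*(2*(3 - 2*0**2 + 6*0) - 1)) = 1/(-15*(2*(3 - 2*0 + 0) - 1)) = 1/(-15*(2*(3 + 0 + 0) - 1)) = 1/(-15*(2*3 - 1)) = 1/(-15*(6 - 1)) = 1/(-15*5) = 1/(-75) = -1/75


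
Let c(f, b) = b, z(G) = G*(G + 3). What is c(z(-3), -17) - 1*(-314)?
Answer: 297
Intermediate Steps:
z(G) = G*(3 + G)
c(z(-3), -17) - 1*(-314) = -17 - 1*(-314) = -17 + 314 = 297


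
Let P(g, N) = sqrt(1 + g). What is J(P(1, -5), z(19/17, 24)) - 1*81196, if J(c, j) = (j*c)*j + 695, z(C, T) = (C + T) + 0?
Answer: -80501 + 182329*sqrt(2)/289 ≈ -79609.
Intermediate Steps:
z(C, T) = C + T
J(c, j) = 695 + c*j**2 (J(c, j) = (c*j)*j + 695 = c*j**2 + 695 = 695 + c*j**2)
J(P(1, -5), z(19/17, 24)) - 1*81196 = (695 + sqrt(1 + 1)*(19/17 + 24)**2) - 1*81196 = (695 + sqrt(2)*(19*(1/17) + 24)**2) - 81196 = (695 + sqrt(2)*(19/17 + 24)**2) - 81196 = (695 + sqrt(2)*(427/17)**2) - 81196 = (695 + sqrt(2)*(182329/289)) - 81196 = (695 + 182329*sqrt(2)/289) - 81196 = -80501 + 182329*sqrt(2)/289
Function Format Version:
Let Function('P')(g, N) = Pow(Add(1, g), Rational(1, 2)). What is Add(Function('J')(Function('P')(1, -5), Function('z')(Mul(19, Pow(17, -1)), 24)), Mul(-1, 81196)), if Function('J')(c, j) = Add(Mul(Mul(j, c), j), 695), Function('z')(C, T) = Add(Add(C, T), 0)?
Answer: Add(-80501, Mul(Rational(182329, 289), Pow(2, Rational(1, 2)))) ≈ -79609.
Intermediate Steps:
Function('z')(C, T) = Add(C, T)
Function('J')(c, j) = Add(695, Mul(c, Pow(j, 2))) (Function('J')(c, j) = Add(Mul(Mul(c, j), j), 695) = Add(Mul(c, Pow(j, 2)), 695) = Add(695, Mul(c, Pow(j, 2))))
Add(Function('J')(Function('P')(1, -5), Function('z')(Mul(19, Pow(17, -1)), 24)), Mul(-1, 81196)) = Add(Add(695, Mul(Pow(Add(1, 1), Rational(1, 2)), Pow(Add(Mul(19, Pow(17, -1)), 24), 2))), Mul(-1, 81196)) = Add(Add(695, Mul(Pow(2, Rational(1, 2)), Pow(Add(Mul(19, Rational(1, 17)), 24), 2))), -81196) = Add(Add(695, Mul(Pow(2, Rational(1, 2)), Pow(Add(Rational(19, 17), 24), 2))), -81196) = Add(Add(695, Mul(Pow(2, Rational(1, 2)), Pow(Rational(427, 17), 2))), -81196) = Add(Add(695, Mul(Pow(2, Rational(1, 2)), Rational(182329, 289))), -81196) = Add(Add(695, Mul(Rational(182329, 289), Pow(2, Rational(1, 2)))), -81196) = Add(-80501, Mul(Rational(182329, 289), Pow(2, Rational(1, 2))))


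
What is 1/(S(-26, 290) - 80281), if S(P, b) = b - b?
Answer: -1/80281 ≈ -1.2456e-5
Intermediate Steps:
S(P, b) = 0
1/(S(-26, 290) - 80281) = 1/(0 - 80281) = 1/(-80281) = -1/80281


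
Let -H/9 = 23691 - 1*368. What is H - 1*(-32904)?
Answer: -177003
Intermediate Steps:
H = -209907 (H = -9*(23691 - 1*368) = -9*(23691 - 368) = -9*23323 = -209907)
H - 1*(-32904) = -209907 - 1*(-32904) = -209907 + 32904 = -177003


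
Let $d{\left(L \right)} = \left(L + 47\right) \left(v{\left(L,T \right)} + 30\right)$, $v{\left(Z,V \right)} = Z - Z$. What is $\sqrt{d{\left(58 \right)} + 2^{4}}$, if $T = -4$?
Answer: $\sqrt{3166} \approx 56.267$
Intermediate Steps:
$v{\left(Z,V \right)} = 0$
$d{\left(L \right)} = 1410 + 30 L$ ($d{\left(L \right)} = \left(L + 47\right) \left(0 + 30\right) = \left(47 + L\right) 30 = 1410 + 30 L$)
$\sqrt{d{\left(58 \right)} + 2^{4}} = \sqrt{\left(1410 + 30 \cdot 58\right) + 2^{4}} = \sqrt{\left(1410 + 1740\right) + 16} = \sqrt{3150 + 16} = \sqrt{3166}$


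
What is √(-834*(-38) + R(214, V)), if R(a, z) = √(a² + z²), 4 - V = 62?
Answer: √(31692 + 2*√12290) ≈ 178.64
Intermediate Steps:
V = -58 (V = 4 - 1*62 = 4 - 62 = -58)
√(-834*(-38) + R(214, V)) = √(-834*(-38) + √(214² + (-58)²)) = √(31692 + √(45796 + 3364)) = √(31692 + √49160) = √(31692 + 2*√12290)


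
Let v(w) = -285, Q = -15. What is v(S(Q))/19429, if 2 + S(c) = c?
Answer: -285/19429 ≈ -0.014669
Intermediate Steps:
S(c) = -2 + c
v(S(Q))/19429 = -285/19429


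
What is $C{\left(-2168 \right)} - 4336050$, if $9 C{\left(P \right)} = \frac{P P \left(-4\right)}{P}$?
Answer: $- \frac{39015778}{9} \approx -4.3351 \cdot 10^{6}$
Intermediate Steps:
$C{\left(P \right)} = - \frac{4 P}{9}$ ($C{\left(P \right)} = \frac{P P \left(-4\right) \frac{1}{P}}{9} = \frac{P^{2} \left(-4\right) \frac{1}{P}}{9} = \frac{- 4 P^{2} \frac{1}{P}}{9} = \frac{\left(-4\right) P}{9} = - \frac{4 P}{9}$)
$C{\left(-2168 \right)} - 4336050 = \left(- \frac{4}{9}\right) \left(-2168\right) - 4336050 = \frac{8672}{9} - 4336050 = - \frac{39015778}{9}$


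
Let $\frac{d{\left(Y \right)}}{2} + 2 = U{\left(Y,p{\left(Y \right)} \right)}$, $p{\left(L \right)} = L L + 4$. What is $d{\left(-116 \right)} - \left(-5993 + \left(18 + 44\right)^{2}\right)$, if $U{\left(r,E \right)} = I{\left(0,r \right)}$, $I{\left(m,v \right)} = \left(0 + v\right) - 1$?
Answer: $1911$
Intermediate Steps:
$I{\left(m,v \right)} = -1 + v$ ($I{\left(m,v \right)} = v - 1 = -1 + v$)
$p{\left(L \right)} = 4 + L^{2}$ ($p{\left(L \right)} = L^{2} + 4 = 4 + L^{2}$)
$U{\left(r,E \right)} = -1 + r$
$d{\left(Y \right)} = -6 + 2 Y$ ($d{\left(Y \right)} = -4 + 2 \left(-1 + Y\right) = -4 + \left(-2 + 2 Y\right) = -6 + 2 Y$)
$d{\left(-116 \right)} - \left(-5993 + \left(18 + 44\right)^{2}\right) = \left(-6 + 2 \left(-116\right)\right) - \left(-5993 + \left(18 + 44\right)^{2}\right) = \left(-6 - 232\right) - \left(-5993 + 62^{2}\right) = -238 - \left(-5993 + 3844\right) = -238 - -2149 = -238 + 2149 = 1911$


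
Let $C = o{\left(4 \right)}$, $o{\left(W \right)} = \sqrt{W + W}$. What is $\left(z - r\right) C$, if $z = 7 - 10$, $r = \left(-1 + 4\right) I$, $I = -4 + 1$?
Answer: $12 \sqrt{2} \approx 16.971$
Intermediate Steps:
$I = -3$
$r = -9$ ($r = \left(-1 + 4\right) \left(-3\right) = 3 \left(-3\right) = -9$)
$z = -3$
$o{\left(W \right)} = \sqrt{2} \sqrt{W}$ ($o{\left(W \right)} = \sqrt{2 W} = \sqrt{2} \sqrt{W}$)
$C = 2 \sqrt{2}$ ($C = \sqrt{2} \sqrt{4} = \sqrt{2} \cdot 2 = 2 \sqrt{2} \approx 2.8284$)
$\left(z - r\right) C = \left(-3 - -9\right) 2 \sqrt{2} = \left(-3 + 9\right) 2 \sqrt{2} = 6 \cdot 2 \sqrt{2} = 12 \sqrt{2}$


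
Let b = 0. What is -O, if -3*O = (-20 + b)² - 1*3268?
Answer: -956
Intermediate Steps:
O = 956 (O = -((-20 + 0)² - 1*3268)/3 = -((-20)² - 3268)/3 = -(400 - 3268)/3 = -⅓*(-2868) = 956)
-O = -1*956 = -956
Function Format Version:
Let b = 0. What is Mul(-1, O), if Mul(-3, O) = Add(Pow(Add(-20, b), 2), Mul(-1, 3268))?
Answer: -956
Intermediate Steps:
O = 956 (O = Mul(Rational(-1, 3), Add(Pow(Add(-20, 0), 2), Mul(-1, 3268))) = Mul(Rational(-1, 3), Add(Pow(-20, 2), -3268)) = Mul(Rational(-1, 3), Add(400, -3268)) = Mul(Rational(-1, 3), -2868) = 956)
Mul(-1, O) = Mul(-1, 956) = -956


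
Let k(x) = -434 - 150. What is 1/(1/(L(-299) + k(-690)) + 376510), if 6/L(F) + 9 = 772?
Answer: 445586/167767584097 ≈ 2.6560e-6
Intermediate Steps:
k(x) = -584
L(F) = 6/763 (L(F) = 6/(-9 + 772) = 6/763)
1/(1/(L(-299) + k(-690)) + 376510) = 1/(1/(6/763 - 584) + 376510) = 1/(1/(-445586/763) + 376510) = 1/(-763/445586 + 376510) = 1/(167767584097/445586) = 445586/167767584097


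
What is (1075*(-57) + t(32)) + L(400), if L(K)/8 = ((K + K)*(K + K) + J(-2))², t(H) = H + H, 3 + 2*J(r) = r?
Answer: 3276774338839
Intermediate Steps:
J(r) = -3/2 + r/2
t(H) = 2*H
L(K) = 8*(-5/2 + 4*K²)² (L(K) = 8*((K + K)*(K + K) + (-3/2 + (½)*(-2)))² = 8*((2*K)*(2*K) + (-3/2 - 1))² = 8*(4*K² - 5/2)² = 8*(-5/2 + 4*K²)²)
(1075*(-57) + t(32)) + L(400) = (1075*(-57) + 2*32) + 2*(-5 + 8*400²)² = (-61275 + 64) + 2*(-5 + 8*160000)² = -61211 + 2*(-5 + 1280000)² = -61211 + 2*1279995² = -61211 + 2*1638387200025 = -61211 + 3276774400050 = 3276774338839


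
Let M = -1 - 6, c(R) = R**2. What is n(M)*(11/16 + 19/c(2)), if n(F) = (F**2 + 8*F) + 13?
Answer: 261/8 ≈ 32.625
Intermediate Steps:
M = -7
n(F) = 13 + F**2 + 8*F
n(M)*(11/16 + 19/c(2)) = (13 + (-7)**2 + 8*(-7))*(11/16 + 19/(2**2)) = (13 + 49 - 56)*(11*(1/16) + 19/4) = 6*(11/16 + 19*(1/4)) = 6*(11/16 + 19/4) = 6*(87/16) = 261/8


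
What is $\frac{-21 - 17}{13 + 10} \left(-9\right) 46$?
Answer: $684$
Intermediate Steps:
$\frac{-21 - 17}{13 + 10} \left(-9\right) 46 = - \frac{38}{23} \left(-9\right) 46 = \left(-38\right) \frac{1}{23} \left(-9\right) 46 = \left(- \frac{38}{23}\right) \left(-9\right) 46 = \frac{342}{23} \cdot 46 = 684$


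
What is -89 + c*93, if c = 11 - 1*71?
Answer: -5669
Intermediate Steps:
c = -60 (c = 11 - 71 = -60)
-89 + c*93 = -89 - 60*93 = -89 - 5580 = -5669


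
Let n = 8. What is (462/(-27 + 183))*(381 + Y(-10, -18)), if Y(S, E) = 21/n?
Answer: 236313/208 ≈ 1136.1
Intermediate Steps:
Y(S, E) = 21/8
(462/(-27 + 183))*(381 + Y(-10, -18)) = (462/(-27 + 183))*(381 + 21/8) = (462/156)*(3069/8) = (462*(1/156))*(3069/8) = (77/26)*(3069/8) = 236313/208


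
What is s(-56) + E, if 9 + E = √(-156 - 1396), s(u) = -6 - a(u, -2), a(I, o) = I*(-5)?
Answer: -295 + 4*I*√97 ≈ -295.0 + 39.395*I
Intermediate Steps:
a(I, o) = -5*I
s(u) = -6 + 5*u (s(u) = -6 - (-5)*u = -6 + 5*u)
E = -9 + 4*I*√97 (E = -9 + √(-156 - 1396) = -9 + √(-1552) = -9 + 4*I*√97 ≈ -9.0 + 39.395*I)
s(-56) + E = (-6 + 5*(-56)) + (-9 + 4*I*√97) = (-6 - 280) + (-9 + 4*I*√97) = -286 + (-9 + 4*I*√97) = -295 + 4*I*√97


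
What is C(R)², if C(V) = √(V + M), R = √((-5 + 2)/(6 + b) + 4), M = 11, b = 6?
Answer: 11 + √15/2 ≈ 12.936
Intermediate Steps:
R = √15/2 (R = √((-5 + 2)/(6 + 6) + 4) = √(-3/12 + 4) = √(-3*1/12 + 4) = √(-¼ + 4) = √(15/4) = √15/2 ≈ 1.9365)
C(V) = √(11 + V) (C(V) = √(V + 11) = √(11 + V))
C(R)² = (√(11 + √15/2))² = 11 + √15/2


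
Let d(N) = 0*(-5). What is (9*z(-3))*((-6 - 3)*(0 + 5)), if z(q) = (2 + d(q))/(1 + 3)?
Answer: -405/2 ≈ -202.50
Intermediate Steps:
d(N) = 0
z(q) = 1/2 (z(q) = (2 + 0)/(1 + 3) = 2/4 = 2*(1/4) = 1/2)
(9*z(-3))*((-6 - 3)*(0 + 5)) = (9*(1/2))*((-6 - 3)*(0 + 5)) = 9*(-9*5)/2 = (9/2)*(-45) = -405/2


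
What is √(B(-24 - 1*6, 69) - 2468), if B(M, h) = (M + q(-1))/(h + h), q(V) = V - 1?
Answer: 2*I*√2937813/69 ≈ 49.681*I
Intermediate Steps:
q(V) = -1 + V
B(M, h) = (-2 + M)/(2*h) (B(M, h) = (M + (-1 - 1))/(h + h) = (M - 2)/((2*h)) = (-2 + M)*(1/(2*h)) = (-2 + M)/(2*h))
√(B(-24 - 1*6, 69) - 2468) = √((½)*(-2 + (-24 - 1*6))/69 - 2468) = √((½)*(1/69)*(-2 + (-24 - 6)) - 2468) = √((½)*(1/69)*(-2 - 30) - 2468) = √((½)*(1/69)*(-32) - 2468) = √(-16/69 - 2468) = √(-170308/69) = 2*I*√2937813/69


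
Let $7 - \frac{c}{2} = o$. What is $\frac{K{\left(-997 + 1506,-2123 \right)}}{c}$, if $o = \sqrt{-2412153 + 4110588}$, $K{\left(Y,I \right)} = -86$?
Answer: $\frac{301}{1698386} + \frac{129 \sqrt{188715}}{1698386} \approx 0.033173$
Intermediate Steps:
$o = 3 \sqrt{188715}$ ($o = \sqrt{1698435} = 3 \sqrt{188715} \approx 1303.2$)
$c = 14 - 6 \sqrt{188715}$ ($c = 14 - 2 \cdot 3 \sqrt{188715} = 14 - 6 \sqrt{188715} \approx -2592.5$)
$\frac{K{\left(-997 + 1506,-2123 \right)}}{c} = - \frac{86}{14 - 6 \sqrt{188715}}$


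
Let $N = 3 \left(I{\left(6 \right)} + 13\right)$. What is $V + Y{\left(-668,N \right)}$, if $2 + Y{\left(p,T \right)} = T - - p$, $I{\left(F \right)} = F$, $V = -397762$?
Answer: $-398375$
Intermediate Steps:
$N = 57$ ($N = 3 \left(6 + 13\right) = 3 \cdot 19 = 57$)
$Y{\left(p,T \right)} = -2 + T + p$ ($Y{\left(p,T \right)} = -2 + \left(T - - p\right) = -2 + \left(T + p\right) = -2 + T + p$)
$V + Y{\left(-668,N \right)} = -397762 - 613 = -398375$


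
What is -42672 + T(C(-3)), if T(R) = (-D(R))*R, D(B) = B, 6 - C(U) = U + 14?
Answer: -42697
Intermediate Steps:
C(U) = -8 - U (C(U) = 6 - (U + 14) = 6 - (14 + U) = 6 + (-14 - U) = -8 - U)
T(R) = -R**2 (T(R) = (-R)*R = -R**2)
-42672 + T(C(-3)) = -42672 - (-8 - 1*(-3))**2 = -42672 - (-8 + 3)**2 = -42672 - 1*(-5)**2 = -42672 - 1*25 = -42672 - 25 = -42697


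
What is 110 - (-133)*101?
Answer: 13543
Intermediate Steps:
110 - (-133)*101 = 110 - 133*(-101) = 110 + 13433 = 13543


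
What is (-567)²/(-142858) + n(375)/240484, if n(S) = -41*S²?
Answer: -450489308463/17177531636 ≈ -26.225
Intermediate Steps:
(-567)²/(-142858) + n(375)/240484 = (-567)²/(-142858) - 41*375²/240484 = 321489*(-1/142858) - 41*140625*(1/240484) = -321489/142858 - 5765625*1/240484 = -321489/142858 - 5765625/240484 = -450489308463/17177531636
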